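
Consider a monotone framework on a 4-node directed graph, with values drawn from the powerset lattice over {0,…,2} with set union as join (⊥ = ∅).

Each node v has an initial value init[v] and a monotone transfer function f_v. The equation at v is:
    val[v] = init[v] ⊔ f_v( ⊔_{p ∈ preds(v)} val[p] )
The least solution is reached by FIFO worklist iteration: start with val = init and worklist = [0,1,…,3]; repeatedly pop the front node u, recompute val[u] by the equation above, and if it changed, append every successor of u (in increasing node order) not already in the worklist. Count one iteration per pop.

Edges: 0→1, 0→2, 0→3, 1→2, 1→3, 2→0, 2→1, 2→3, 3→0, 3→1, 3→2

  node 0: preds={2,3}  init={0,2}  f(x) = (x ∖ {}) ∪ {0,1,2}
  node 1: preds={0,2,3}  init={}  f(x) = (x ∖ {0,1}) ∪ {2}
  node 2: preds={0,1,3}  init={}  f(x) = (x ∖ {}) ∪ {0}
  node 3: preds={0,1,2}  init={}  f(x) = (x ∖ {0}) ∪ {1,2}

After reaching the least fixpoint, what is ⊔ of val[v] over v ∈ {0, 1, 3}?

{0,1,2}

Worklist (7 pops):
  #1 pop 0: in={} → {0,1,2} (was {0,2}); enqueue []
  #2 pop 1: in={0,1,2} → {2} (was {}); enqueue []
  #3 pop 2: in={0,1,2} → {0,1,2} (was {}); enqueue [0,1]
  #4 pop 3: in={0,1,2} → {1,2} (was {}); enqueue [2]
  #5 pop 0: in={0,1,2} → {0,1,2} (no change)
  #6 pop 1: in={0,1,2} → {2} (no change)
  #7 pop 2: in={0,1,2} → {0,1,2} (no change)

Fixpoint:
  val[0] = {0,1,2}
  val[1] = {2}
  val[2] = {0,1,2}
  val[3] = {1,2}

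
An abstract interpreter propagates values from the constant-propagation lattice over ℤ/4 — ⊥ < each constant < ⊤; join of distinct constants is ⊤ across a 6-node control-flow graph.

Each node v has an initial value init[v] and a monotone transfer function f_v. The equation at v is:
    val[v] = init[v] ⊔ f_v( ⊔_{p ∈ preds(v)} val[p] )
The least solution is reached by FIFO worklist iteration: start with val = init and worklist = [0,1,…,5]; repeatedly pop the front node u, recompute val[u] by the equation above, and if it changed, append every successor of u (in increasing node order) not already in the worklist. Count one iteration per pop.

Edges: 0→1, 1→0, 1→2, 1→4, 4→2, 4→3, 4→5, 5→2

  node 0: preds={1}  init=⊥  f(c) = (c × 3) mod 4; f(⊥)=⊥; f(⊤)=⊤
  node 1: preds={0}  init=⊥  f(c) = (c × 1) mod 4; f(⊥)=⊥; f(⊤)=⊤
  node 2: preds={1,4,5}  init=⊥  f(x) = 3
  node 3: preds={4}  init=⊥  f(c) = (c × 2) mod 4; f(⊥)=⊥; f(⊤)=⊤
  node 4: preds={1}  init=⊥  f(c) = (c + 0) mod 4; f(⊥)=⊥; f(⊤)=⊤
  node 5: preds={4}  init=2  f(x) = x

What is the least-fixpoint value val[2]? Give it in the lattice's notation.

3

Worklist (6 pops):
  #1 pop 0: in=⊥ → ⊥ (no change)
  #2 pop 1: in=⊥ → ⊥ (no change)
  #3 pop 2: in=2 → 3 (was ⊥); enqueue []
  #4 pop 3: in=⊥ → ⊥ (no change)
  #5 pop 4: in=⊥ → ⊥ (no change)
  #6 pop 5: in=⊥ → 2 (no change)

Fixpoint:
  val[0] = ⊥
  val[1] = ⊥
  val[2] = 3
  val[3] = ⊥
  val[4] = ⊥
  val[5] = 2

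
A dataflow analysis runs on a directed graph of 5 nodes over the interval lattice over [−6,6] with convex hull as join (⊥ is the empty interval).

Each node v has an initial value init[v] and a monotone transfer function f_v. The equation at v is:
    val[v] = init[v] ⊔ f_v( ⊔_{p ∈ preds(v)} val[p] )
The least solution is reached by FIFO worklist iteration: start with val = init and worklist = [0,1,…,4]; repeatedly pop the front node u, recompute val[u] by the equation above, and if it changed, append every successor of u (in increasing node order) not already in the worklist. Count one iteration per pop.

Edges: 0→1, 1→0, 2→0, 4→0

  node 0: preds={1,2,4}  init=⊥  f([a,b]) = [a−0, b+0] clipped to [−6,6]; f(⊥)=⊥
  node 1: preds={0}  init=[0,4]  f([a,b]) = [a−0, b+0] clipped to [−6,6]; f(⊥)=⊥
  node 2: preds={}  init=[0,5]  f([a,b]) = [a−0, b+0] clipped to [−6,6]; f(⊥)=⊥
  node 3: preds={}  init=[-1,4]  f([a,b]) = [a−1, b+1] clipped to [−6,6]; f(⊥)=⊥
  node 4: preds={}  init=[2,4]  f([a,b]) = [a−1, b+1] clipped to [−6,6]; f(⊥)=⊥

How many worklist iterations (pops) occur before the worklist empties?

6

Worklist (6 pops):
  #1 pop 0: in=[0,5] → [0,5] (was ⊥); enqueue []
  #2 pop 1: in=[0,5] → [0,5] (was [0,4]); enqueue [0]
  #3 pop 2: in=⊥ → [0,5] (no change)
  #4 pop 3: in=⊥ → [-1,4] (no change)
  #5 pop 4: in=⊥ → [2,4] (no change)
  #6 pop 0: in=[0,5] → [0,5] (no change)

Fixpoint:
  val[0] = [0,5]
  val[1] = [0,5]
  val[2] = [0,5]
  val[3] = [-1,4]
  val[4] = [2,4]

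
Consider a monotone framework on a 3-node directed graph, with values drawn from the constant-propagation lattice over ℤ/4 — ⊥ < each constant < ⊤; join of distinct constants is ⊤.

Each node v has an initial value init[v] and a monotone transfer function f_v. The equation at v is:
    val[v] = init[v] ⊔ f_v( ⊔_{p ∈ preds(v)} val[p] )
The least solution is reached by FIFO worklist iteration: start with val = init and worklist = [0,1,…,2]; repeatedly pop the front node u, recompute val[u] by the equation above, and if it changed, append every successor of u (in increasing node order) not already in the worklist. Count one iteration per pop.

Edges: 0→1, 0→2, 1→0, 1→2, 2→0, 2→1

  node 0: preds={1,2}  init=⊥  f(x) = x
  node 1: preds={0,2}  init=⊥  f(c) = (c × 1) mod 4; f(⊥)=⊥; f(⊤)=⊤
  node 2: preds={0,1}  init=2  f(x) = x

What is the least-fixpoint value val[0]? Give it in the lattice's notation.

2

Trace (4 dequeues):
  [1] u=0 | in 2 | out 2 | prev ⊥ | push {}
  [2] u=1 | in 2 | out 2 | prev ⊥ | push {0}
  [3] u=2 | in 2 | out 2 | ==
  [4] u=0 | in 2 | out 2 | ==

Converged values:
  [0] 2
  [1] 2
  [2] 2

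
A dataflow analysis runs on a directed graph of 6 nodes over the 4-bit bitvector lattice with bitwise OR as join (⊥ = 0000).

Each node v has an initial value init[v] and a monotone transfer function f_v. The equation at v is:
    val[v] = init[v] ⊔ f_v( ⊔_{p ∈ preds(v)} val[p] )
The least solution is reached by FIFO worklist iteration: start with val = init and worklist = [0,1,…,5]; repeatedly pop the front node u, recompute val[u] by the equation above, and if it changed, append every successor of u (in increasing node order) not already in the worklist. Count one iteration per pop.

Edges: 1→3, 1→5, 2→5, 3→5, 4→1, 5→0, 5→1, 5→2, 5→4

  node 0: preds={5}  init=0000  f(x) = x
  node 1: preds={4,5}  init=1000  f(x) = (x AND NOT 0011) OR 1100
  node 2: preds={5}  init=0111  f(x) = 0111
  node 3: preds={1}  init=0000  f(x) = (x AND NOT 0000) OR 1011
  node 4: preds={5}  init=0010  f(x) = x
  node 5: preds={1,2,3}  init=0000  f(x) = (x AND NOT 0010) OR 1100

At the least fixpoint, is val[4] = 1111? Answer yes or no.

yes

Worklist (11 pops):
  #1 pop 0: in=0000 → 0000 (no change)
  #2 pop 1: in=0010 → 1100 (was 1000); enqueue []
  #3 pop 2: in=0000 → 0111 (no change)
  #4 pop 3: in=1100 → 1111 (was 0000); enqueue []
  #5 pop 4: in=0000 → 0010 (no change)
  #6 pop 5: in=1111 → 1101 (was 0000); enqueue [0,1,2,4]
  #7 pop 0: in=1101 → 1101 (was 0000); enqueue []
  #8 pop 1: in=1111 → 1100 (no change)
  #9 pop 2: in=1101 → 0111 (no change)
  #10 pop 4: in=1101 → 1111 (was 0010); enqueue [1]
  #11 pop 1: in=1111 → 1100 (no change)

Fixpoint:
  val[0] = 1101
  val[1] = 1100
  val[2] = 0111
  val[3] = 1111
  val[4] = 1111
  val[5] = 1101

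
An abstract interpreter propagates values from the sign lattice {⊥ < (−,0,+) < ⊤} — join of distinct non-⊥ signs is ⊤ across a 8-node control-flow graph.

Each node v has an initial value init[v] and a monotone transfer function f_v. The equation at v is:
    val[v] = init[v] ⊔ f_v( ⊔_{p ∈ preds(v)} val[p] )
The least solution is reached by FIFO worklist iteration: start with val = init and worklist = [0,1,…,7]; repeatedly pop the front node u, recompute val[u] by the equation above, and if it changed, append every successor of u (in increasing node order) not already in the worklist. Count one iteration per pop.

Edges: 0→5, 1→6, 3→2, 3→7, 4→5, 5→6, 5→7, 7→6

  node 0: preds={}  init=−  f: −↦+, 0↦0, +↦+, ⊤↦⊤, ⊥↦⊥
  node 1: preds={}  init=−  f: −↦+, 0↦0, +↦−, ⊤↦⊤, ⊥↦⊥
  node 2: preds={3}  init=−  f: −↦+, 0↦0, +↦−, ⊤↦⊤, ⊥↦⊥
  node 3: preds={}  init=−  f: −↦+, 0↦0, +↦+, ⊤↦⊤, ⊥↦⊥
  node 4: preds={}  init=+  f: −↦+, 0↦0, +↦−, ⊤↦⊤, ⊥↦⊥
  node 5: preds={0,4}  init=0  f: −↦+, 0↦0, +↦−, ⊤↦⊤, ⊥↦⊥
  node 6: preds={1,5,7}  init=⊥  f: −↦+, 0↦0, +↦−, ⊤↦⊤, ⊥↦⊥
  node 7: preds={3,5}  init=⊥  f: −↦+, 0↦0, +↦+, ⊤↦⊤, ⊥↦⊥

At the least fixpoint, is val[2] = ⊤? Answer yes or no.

yes

Worklist (9 pops):
  #1 pop 0: in=⊥ → − (no change)
  #2 pop 1: in=⊥ → − (no change)
  #3 pop 2: in=− → ⊤ (was −); enqueue []
  #4 pop 3: in=⊥ → − (no change)
  #5 pop 4: in=⊥ → + (no change)
  #6 pop 5: in=⊤ → ⊤ (was 0); enqueue []
  #7 pop 6: in=⊤ → ⊤ (was ⊥); enqueue []
  #8 pop 7: in=⊤ → ⊤ (was ⊥); enqueue [6]
  #9 pop 6: in=⊤ → ⊤ (no change)

Fixpoint:
  val[0] = −
  val[1] = −
  val[2] = ⊤
  val[3] = −
  val[4] = +
  val[5] = ⊤
  val[6] = ⊤
  val[7] = ⊤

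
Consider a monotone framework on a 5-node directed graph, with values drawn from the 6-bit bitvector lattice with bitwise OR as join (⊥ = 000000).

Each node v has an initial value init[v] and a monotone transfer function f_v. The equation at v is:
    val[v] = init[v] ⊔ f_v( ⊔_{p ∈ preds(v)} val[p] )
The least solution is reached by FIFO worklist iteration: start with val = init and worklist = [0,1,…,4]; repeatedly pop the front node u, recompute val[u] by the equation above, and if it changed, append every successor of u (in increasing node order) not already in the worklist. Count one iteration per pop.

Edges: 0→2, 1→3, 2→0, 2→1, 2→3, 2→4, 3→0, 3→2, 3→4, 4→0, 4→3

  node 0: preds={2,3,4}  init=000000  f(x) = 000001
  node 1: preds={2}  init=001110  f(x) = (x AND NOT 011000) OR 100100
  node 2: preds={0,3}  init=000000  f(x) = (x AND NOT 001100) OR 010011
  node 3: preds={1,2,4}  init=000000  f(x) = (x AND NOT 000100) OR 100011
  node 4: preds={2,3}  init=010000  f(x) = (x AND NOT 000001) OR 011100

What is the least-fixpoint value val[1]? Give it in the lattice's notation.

101111

Trace (12 dequeues):
  [1] u=0 | in 010000 | out 000001 | prev 000000 | push {}
  [2] u=1 | in 000000 | out 101110 | prev 001110 | push {}
  [3] u=2 | in 000001 | out 010011 | prev 000000 | push {0,1}
  [4] u=3 | in 111111 | out 111011 | prev 000000 | push {2}
  [5] u=4 | in 111011 | out 111110 | prev 010000 | push {3}
  [6] u=0 | in 111111 | out 000001 | ==
  [7] u=1 | in 010011 | out 101111 | prev 101110 | push {}
  [8] u=2 | in 111011 | out 110011 | prev 010011 | push {0,1,4}
  [9] u=3 | in 111111 | out 111011 | ==
  [10] u=0 | in 111111 | out 000001 | ==
  [11] u=1 | in 110011 | out 101111 | ==
  [12] u=4 | in 111011 | out 111110 | ==

Converged values:
  [0] 000001
  [1] 101111
  [2] 110011
  [3] 111011
  [4] 111110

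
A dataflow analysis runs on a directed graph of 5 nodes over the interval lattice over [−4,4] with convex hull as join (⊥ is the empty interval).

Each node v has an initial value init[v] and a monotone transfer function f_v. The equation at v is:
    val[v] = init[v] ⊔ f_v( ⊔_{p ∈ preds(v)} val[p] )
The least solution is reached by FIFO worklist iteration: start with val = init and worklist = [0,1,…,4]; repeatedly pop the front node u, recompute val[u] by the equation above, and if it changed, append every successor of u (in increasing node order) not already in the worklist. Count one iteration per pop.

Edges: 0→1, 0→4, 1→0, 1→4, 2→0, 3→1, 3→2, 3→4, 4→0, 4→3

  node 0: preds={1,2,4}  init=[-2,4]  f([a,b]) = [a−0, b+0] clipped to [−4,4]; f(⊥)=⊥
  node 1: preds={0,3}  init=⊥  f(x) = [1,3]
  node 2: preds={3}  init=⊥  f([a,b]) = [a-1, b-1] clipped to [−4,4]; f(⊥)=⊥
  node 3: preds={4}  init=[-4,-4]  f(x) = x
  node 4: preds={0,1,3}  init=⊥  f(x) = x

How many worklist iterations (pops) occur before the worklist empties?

Trace (11 dequeues):
  [1] u=0 | in ⊥ | out [-2,4] | ==
  [2] u=1 | in [-4,4] | out [1,3] | prev ⊥ | push {0}
  [3] u=2 | in [-4,-4] | out [-4,-4] | prev ⊥ | push {}
  [4] u=3 | in ⊥ | out [-4,-4] | ==
  [5] u=4 | in [-4,4] | out [-4,4] | prev ⊥ | push {3}
  [6] u=0 | in [-4,4] | out [-4,4] | prev [-2,4] | push {1,4}
  [7] u=3 | in [-4,4] | out [-4,4] | prev [-4,-4] | push {2}
  [8] u=1 | in [-4,4] | out [1,3] | ==
  [9] u=4 | in [-4,4] | out [-4,4] | ==
  [10] u=2 | in [-4,4] | out [-4,3] | prev [-4,-4] | push {0}
  [11] u=0 | in [-4,4] | out [-4,4] | ==

Converged values:
  [0] [-4,4]
  [1] [1,3]
  [2] [-4,3]
  [3] [-4,4]
  [4] [-4,4]

11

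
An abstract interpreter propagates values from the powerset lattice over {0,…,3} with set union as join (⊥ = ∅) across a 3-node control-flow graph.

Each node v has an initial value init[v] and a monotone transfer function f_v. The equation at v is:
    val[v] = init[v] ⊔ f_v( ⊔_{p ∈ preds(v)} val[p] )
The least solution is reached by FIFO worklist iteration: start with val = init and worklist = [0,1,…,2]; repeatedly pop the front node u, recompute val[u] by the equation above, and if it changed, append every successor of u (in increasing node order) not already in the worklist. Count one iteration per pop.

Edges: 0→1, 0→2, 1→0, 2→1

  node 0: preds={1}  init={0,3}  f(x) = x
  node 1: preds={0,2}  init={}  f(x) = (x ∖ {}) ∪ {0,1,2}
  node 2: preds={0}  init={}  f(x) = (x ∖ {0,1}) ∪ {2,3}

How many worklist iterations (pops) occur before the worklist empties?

6

Worklist (6 pops):
  #1 pop 0: in={} → {0,3} (no change)
  #2 pop 1: in={0,3} → {0,1,2,3} (was {}); enqueue [0]
  #3 pop 2: in={0,3} → {2,3} (was {}); enqueue [1]
  #4 pop 0: in={0,1,2,3} → {0,1,2,3} (was {0,3}); enqueue [2]
  #5 pop 1: in={0,1,2,3} → {0,1,2,3} (no change)
  #6 pop 2: in={0,1,2,3} → {2,3} (no change)

Fixpoint:
  val[0] = {0,1,2,3}
  val[1] = {0,1,2,3}
  val[2] = {2,3}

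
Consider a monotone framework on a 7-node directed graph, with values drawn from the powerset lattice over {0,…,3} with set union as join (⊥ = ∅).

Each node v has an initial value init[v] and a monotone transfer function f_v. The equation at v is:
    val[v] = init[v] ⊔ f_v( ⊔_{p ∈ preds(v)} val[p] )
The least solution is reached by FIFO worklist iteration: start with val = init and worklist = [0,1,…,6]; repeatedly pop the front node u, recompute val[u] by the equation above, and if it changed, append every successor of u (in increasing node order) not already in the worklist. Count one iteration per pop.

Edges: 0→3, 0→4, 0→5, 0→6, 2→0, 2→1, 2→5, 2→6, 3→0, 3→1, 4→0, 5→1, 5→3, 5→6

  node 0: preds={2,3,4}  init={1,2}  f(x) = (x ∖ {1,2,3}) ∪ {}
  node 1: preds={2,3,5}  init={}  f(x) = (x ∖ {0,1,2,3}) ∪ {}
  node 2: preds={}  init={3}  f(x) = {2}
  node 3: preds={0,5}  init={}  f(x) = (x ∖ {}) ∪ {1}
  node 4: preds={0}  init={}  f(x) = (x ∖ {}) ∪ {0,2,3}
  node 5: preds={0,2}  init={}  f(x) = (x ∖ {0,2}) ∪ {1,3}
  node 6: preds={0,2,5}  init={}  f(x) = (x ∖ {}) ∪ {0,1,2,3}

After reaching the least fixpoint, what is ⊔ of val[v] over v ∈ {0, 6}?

{0,1,2,3}

Worklist (15 pops):
  #1 pop 0: in={3} → {1,2} (no change)
  #2 pop 1: in={3} → {} (no change)
  #3 pop 2: in={} → {2,3} (was {3}); enqueue [0,1]
  #4 pop 3: in={1,2} → {1,2} (was {}); enqueue []
  #5 pop 4: in={1,2} → {0,1,2,3} (was {}); enqueue []
  #6 pop 5: in={1,2,3} → {1,3} (was {}); enqueue [3]
  #7 pop 6: in={1,2,3} → {0,1,2,3} (was {}); enqueue []
  #8 pop 0: in={0,1,2,3} → {0,1,2} (was {1,2}); enqueue [4,5,6]
  #9 pop 1: in={1,2,3} → {} (no change)
  #10 pop 3: in={0,1,2,3} → {0,1,2,3} (was {1,2}); enqueue [0,1]
  #11 pop 4: in={0,1,2} → {0,1,2,3} (no change)
  #12 pop 5: in={0,1,2,3} → {1,3} (no change)
  #13 pop 6: in={0,1,2,3} → {0,1,2,3} (no change)
  #14 pop 0: in={0,1,2,3} → {0,1,2} (no change)
  #15 pop 1: in={0,1,2,3} → {} (no change)

Fixpoint:
  val[0] = {0,1,2}
  val[1] = {}
  val[2] = {2,3}
  val[3] = {0,1,2,3}
  val[4] = {0,1,2,3}
  val[5] = {1,3}
  val[6] = {0,1,2,3}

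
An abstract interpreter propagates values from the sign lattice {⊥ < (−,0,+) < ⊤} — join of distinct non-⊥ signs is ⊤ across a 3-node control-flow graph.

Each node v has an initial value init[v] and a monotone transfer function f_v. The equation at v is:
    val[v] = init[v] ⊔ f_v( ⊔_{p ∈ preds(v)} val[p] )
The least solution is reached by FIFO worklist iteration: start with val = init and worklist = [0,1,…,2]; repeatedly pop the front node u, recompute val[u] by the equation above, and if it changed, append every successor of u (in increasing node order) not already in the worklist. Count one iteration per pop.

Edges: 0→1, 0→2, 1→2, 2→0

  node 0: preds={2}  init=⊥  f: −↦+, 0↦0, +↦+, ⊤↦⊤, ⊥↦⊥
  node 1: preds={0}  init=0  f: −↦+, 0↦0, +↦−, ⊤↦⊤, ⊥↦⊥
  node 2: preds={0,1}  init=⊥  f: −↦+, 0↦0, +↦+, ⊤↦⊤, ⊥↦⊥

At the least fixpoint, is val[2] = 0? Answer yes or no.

yes

Trace (6 dequeues):
  [1] u=0 | in ⊥ | out ⊥ | ==
  [2] u=1 | in ⊥ | out 0 | ==
  [3] u=2 | in 0 | out 0 | prev ⊥ | push {0}
  [4] u=0 | in 0 | out 0 | prev ⊥ | push {1,2}
  [5] u=1 | in 0 | out 0 | ==
  [6] u=2 | in 0 | out 0 | ==

Converged values:
  [0] 0
  [1] 0
  [2] 0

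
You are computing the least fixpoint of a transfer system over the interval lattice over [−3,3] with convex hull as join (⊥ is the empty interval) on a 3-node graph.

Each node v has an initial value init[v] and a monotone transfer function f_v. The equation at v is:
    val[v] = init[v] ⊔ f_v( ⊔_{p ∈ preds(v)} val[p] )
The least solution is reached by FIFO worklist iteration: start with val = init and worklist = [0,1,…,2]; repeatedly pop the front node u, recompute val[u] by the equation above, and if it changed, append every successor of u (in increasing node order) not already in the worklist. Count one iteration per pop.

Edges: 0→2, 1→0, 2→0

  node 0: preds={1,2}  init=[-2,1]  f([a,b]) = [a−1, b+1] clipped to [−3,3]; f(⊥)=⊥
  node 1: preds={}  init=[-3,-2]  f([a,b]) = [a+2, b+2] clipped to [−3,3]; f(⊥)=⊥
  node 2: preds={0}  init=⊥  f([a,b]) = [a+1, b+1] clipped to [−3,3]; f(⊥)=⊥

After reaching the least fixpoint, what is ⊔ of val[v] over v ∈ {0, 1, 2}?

Iteration log — 6 steps:
  step 1. node 0  ⊔preds=[-3,-2]  new=[-3,1]  old=[-2,1]  +wl: 
  step 2. node 1  ⊔preds=⊥  new=[-3,-2]  stable
  step 3. node 2  ⊔preds=[-3,1]  new=[-2,2]  old=⊥  +wl: 0
  step 4. node 0  ⊔preds=[-3,2]  new=[-3,3]  old=[-3,1]  +wl: 2
  step 5. node 2  ⊔preds=[-3,3]  new=[-2,3]  old=[-2,2]  +wl: 0
  step 6. node 0  ⊔preds=[-3,3]  new=[-3,3]  stable

Least fixpoint reached:
  node 0: [-3,3]
  node 1: [-3,-2]
  node 2: [-2,3]

[-3,3]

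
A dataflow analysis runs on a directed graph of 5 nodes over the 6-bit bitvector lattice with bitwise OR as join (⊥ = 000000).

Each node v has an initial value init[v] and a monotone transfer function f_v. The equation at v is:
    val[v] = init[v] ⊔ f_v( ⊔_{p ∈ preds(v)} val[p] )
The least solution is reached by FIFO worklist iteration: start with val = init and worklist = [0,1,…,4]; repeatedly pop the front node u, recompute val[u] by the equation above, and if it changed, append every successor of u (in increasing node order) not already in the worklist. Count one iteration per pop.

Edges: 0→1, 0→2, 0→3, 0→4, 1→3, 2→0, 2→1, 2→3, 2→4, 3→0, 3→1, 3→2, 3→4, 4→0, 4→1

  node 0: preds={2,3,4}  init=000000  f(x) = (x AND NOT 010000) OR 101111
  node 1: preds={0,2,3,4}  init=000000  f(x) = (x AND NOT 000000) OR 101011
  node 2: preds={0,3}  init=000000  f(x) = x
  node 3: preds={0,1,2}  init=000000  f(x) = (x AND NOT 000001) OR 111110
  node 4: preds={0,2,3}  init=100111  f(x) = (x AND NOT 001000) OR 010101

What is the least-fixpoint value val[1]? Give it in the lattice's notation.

111111

Trace (12 dequeues):
  [1] u=0 | in 100111 | out 101111 | prev 000000 | push {}
  [2] u=1 | in 101111 | out 101111 | prev 000000 | push {}
  [3] u=2 | in 101111 | out 101111 | prev 000000 | push {0,1}
  [4] u=3 | in 101111 | out 111110 | prev 000000 | push {2}
  [5] u=4 | in 111111 | out 110111 | prev 100111 | push {}
  [6] u=0 | in 111111 | out 101111 | ==
  [7] u=1 | in 111111 | out 111111 | prev 101111 | push {3}
  [8] u=2 | in 111111 | out 111111 | prev 101111 | push {0,1,4}
  [9] u=3 | in 111111 | out 111110 | ==
  [10] u=0 | in 111111 | out 101111 | ==
  [11] u=1 | in 111111 | out 111111 | ==
  [12] u=4 | in 111111 | out 110111 | ==

Converged values:
  [0] 101111
  [1] 111111
  [2] 111111
  [3] 111110
  [4] 110111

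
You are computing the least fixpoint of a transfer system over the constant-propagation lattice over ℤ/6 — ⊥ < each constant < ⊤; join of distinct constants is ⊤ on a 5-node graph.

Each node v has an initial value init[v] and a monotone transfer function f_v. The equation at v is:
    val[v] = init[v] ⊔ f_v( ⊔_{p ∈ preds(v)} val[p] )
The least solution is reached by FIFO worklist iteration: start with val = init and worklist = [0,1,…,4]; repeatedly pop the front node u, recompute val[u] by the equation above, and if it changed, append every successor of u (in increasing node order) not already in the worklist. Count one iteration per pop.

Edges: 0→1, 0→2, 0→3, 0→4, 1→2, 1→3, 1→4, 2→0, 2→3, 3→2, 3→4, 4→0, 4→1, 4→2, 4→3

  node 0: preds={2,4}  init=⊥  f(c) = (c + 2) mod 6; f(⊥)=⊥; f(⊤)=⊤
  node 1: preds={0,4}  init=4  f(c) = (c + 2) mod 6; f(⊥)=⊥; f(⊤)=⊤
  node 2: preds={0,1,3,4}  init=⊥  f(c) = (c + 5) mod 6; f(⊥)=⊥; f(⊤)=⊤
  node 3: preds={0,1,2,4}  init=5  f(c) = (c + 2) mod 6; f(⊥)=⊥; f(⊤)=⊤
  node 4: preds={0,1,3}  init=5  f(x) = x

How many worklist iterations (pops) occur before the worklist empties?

10

Trace (10 dequeues):
  [1] u=0 | in 5 | out 1 | prev ⊥ | push {}
  [2] u=1 | in ⊤ | out ⊤ | prev 4 | push {}
  [3] u=2 | in ⊤ | out ⊤ | prev ⊥ | push {0}
  [4] u=3 | in ⊤ | out ⊤ | prev 5 | push {2}
  [5] u=4 | in ⊤ | out ⊤ | prev 5 | push {1,3}
  [6] u=0 | in ⊤ | out ⊤ | prev 1 | push {4}
  [7] u=2 | in ⊤ | out ⊤ | ==
  [8] u=1 | in ⊤ | out ⊤ | ==
  [9] u=3 | in ⊤ | out ⊤ | ==
  [10] u=4 | in ⊤ | out ⊤ | ==

Converged values:
  [0] ⊤
  [1] ⊤
  [2] ⊤
  [3] ⊤
  [4] ⊤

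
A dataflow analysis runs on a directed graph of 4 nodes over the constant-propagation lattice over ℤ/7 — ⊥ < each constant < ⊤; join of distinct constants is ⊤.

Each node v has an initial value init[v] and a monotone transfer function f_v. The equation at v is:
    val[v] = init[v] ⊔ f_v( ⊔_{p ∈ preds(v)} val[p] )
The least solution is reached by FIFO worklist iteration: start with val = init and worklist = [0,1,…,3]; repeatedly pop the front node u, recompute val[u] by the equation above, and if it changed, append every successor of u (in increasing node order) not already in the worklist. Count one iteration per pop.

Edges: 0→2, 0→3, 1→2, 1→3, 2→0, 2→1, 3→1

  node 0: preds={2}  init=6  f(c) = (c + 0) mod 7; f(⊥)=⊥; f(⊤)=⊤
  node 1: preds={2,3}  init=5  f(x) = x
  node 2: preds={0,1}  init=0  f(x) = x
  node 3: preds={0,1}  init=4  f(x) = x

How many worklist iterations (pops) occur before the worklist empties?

Trace (6 dequeues):
  [1] u=0 | in 0 | out ⊤ | prev 6 | push {}
  [2] u=1 | in ⊤ | out ⊤ | prev 5 | push {}
  [3] u=2 | in ⊤ | out ⊤ | prev 0 | push {0,1}
  [4] u=3 | in ⊤ | out ⊤ | prev 4 | push {}
  [5] u=0 | in ⊤ | out ⊤ | ==
  [6] u=1 | in ⊤ | out ⊤ | ==

Converged values:
  [0] ⊤
  [1] ⊤
  [2] ⊤
  [3] ⊤

6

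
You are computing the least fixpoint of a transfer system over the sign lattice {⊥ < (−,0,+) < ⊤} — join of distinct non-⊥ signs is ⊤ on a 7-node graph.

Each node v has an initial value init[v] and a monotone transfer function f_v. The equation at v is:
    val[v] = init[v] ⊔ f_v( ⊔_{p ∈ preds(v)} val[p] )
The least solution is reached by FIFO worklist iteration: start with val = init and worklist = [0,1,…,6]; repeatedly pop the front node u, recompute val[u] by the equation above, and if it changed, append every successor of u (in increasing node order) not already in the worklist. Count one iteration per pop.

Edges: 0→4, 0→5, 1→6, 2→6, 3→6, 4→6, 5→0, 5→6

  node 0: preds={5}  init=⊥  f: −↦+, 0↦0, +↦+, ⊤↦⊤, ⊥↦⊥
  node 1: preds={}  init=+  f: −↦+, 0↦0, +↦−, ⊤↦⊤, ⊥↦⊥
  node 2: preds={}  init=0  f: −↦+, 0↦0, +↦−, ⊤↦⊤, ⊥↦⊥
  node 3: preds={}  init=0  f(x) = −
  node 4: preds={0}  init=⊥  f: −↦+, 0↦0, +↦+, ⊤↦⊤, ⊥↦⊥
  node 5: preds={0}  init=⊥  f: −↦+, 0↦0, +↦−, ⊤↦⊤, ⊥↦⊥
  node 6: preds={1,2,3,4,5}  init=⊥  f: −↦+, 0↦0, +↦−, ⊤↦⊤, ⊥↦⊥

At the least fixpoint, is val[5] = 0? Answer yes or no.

no

Trace (7 dequeues):
  [1] u=0 | in ⊥ | out ⊥ | ==
  [2] u=1 | in ⊥ | out + | ==
  [3] u=2 | in ⊥ | out 0 | ==
  [4] u=3 | in ⊥ | out ⊤ | prev 0 | push {}
  [5] u=4 | in ⊥ | out ⊥ | ==
  [6] u=5 | in ⊥ | out ⊥ | ==
  [7] u=6 | in ⊤ | out ⊤ | prev ⊥ | push {}

Converged values:
  [0] ⊥
  [1] +
  [2] 0
  [3] ⊤
  [4] ⊥
  [5] ⊥
  [6] ⊤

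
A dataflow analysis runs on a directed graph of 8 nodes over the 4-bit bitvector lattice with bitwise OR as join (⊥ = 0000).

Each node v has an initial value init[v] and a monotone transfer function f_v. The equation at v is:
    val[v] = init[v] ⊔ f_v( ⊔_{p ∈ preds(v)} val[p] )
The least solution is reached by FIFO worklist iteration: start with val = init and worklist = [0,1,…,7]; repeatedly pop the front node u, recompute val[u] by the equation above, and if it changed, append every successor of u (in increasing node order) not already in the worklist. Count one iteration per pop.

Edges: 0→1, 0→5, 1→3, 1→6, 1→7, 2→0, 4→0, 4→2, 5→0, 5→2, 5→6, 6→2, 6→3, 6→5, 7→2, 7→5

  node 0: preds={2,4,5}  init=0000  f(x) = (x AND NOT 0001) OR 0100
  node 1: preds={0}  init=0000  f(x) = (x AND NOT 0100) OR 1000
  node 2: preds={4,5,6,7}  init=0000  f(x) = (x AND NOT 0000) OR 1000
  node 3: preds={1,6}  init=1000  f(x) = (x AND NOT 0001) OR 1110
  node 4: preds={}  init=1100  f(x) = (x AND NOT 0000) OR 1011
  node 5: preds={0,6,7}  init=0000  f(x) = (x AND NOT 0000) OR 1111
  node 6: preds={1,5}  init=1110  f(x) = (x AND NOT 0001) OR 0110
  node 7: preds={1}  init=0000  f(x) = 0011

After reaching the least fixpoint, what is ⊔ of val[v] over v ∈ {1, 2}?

1111

Trace (16 dequeues):
  [1] u=0 | in 1100 | out 1100 | prev 0000 | push {}
  [2] u=1 | in 1100 | out 1000 | prev 0000 | push {}
  [3] u=2 | in 1110 | out 1110 | prev 0000 | push {0}
  [4] u=3 | in 1110 | out 1110 | prev 1000 | push {}
  [5] u=4 | in 0000 | out 1111 | prev 1100 | push {2}
  [6] u=5 | in 1110 | out 1111 | prev 0000 | push {}
  [7] u=6 | in 1111 | out 1110 | ==
  [8] u=7 | in 1000 | out 0011 | prev 0000 | push {5}
  [9] u=0 | in 1111 | out 1110 | prev 1100 | push {1}
  [10] u=2 | in 1111 | out 1111 | prev 1110 | push {0}
  [11] u=5 | in 1111 | out 1111 | ==
  [12] u=1 | in 1110 | out 1010 | prev 1000 | push {3,6,7}
  [13] u=0 | in 1111 | out 1110 | ==
  [14] u=3 | in 1110 | out 1110 | ==
  [15] u=6 | in 1111 | out 1110 | ==
  [16] u=7 | in 1010 | out 0011 | ==

Converged values:
  [0] 1110
  [1] 1010
  [2] 1111
  [3] 1110
  [4] 1111
  [5] 1111
  [6] 1110
  [7] 0011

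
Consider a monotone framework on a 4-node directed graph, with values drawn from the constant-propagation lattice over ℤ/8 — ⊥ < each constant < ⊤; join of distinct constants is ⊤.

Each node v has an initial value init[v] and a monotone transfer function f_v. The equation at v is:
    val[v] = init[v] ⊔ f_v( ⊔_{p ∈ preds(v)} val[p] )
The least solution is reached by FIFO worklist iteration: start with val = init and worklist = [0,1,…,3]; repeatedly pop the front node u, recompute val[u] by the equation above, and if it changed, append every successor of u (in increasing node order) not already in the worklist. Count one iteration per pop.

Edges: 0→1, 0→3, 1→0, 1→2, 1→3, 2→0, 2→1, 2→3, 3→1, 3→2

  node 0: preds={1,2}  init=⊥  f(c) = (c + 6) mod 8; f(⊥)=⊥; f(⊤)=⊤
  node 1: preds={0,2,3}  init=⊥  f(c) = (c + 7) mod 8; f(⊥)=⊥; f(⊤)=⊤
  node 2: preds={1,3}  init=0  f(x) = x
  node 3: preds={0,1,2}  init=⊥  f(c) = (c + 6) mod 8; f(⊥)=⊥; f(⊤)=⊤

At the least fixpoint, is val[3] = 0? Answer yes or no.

Worklist (8 pops):
  #1 pop 0: in=0 → 6 (was ⊥); enqueue []
  #2 pop 1: in=⊤ → ⊤ (was ⊥); enqueue [0]
  #3 pop 2: in=⊤ → ⊤ (was 0); enqueue [1]
  #4 pop 3: in=⊤ → ⊤ (was ⊥); enqueue [2]
  #5 pop 0: in=⊤ → ⊤ (was 6); enqueue [3]
  #6 pop 1: in=⊤ → ⊤ (no change)
  #7 pop 2: in=⊤ → ⊤ (no change)
  #8 pop 3: in=⊤ → ⊤ (no change)

Fixpoint:
  val[0] = ⊤
  val[1] = ⊤
  val[2] = ⊤
  val[3] = ⊤

no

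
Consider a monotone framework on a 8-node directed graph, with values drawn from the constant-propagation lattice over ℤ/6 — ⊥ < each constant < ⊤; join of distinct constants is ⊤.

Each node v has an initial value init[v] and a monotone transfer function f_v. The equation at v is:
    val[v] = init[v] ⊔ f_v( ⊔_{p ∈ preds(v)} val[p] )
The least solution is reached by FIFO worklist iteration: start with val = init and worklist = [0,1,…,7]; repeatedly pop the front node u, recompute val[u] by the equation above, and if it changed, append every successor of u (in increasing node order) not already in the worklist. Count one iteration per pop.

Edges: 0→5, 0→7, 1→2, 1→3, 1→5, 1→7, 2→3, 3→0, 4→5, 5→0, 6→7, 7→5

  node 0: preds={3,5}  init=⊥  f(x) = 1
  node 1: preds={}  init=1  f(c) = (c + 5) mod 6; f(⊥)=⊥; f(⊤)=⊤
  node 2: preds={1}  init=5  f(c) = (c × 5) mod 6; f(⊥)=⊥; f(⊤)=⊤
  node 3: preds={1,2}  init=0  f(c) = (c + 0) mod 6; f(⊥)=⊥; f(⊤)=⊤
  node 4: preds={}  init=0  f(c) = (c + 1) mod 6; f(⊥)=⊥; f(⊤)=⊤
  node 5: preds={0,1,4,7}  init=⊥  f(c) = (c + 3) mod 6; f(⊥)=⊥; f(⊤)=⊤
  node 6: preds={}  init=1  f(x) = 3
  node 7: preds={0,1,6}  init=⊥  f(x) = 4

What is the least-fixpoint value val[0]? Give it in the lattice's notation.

Worklist (10 pops):
  #1 pop 0: in=0 → 1 (was ⊥); enqueue []
  #2 pop 1: in=⊥ → 1 (no change)
  #3 pop 2: in=1 → 5 (no change)
  #4 pop 3: in=⊤ → ⊤ (was 0); enqueue [0]
  #5 pop 4: in=⊥ → 0 (no change)
  #6 pop 5: in=⊤ → ⊤ (was ⊥); enqueue []
  #7 pop 6: in=⊥ → ⊤ (was 1); enqueue []
  #8 pop 7: in=⊤ → 4 (was ⊥); enqueue [5]
  #9 pop 0: in=⊤ → 1 (no change)
  #10 pop 5: in=⊤ → ⊤ (no change)

Fixpoint:
  val[0] = 1
  val[1] = 1
  val[2] = 5
  val[3] = ⊤
  val[4] = 0
  val[5] = ⊤
  val[6] = ⊤
  val[7] = 4

1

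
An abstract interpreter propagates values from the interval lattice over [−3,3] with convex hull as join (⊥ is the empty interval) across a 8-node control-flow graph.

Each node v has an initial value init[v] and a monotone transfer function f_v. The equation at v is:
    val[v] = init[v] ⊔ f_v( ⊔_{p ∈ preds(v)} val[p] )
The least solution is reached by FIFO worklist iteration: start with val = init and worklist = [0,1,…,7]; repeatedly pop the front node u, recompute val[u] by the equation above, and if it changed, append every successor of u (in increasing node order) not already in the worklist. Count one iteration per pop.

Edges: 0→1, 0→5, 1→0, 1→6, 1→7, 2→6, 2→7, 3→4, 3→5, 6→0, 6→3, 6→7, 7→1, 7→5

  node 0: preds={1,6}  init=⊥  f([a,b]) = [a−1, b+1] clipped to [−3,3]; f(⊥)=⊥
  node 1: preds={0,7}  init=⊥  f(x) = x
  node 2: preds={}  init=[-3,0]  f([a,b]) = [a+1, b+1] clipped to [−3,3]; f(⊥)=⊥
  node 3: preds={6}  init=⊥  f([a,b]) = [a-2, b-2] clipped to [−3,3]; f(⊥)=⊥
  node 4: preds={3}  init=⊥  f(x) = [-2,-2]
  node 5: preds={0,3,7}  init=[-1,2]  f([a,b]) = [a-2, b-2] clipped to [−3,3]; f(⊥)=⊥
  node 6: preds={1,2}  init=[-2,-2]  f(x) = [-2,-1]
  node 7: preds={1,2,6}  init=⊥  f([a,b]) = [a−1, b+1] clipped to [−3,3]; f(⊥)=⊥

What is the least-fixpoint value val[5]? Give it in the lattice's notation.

Iteration log — 25 steps:
  step 1. node 0  ⊔preds=[-2,-2]  new=[-3,-1]  old=⊥  +wl: 
  step 2. node 1  ⊔preds=[-3,-1]  new=[-3,-1]  old=⊥  +wl: 0
  step 3. node 2  ⊔preds=⊥  new=[-3,0]  stable
  step 4. node 3  ⊔preds=[-2,-2]  new=[-3,-3]  old=⊥  +wl: 
  step 5. node 4  ⊔preds=[-3,-3]  new=[-2,-2]  old=⊥  +wl: 
  step 6. node 5  ⊔preds=[-3,-1]  new=[-3,2]  old=[-1,2]  +wl: 
  step 7. node 6  ⊔preds=[-3,0]  new=[-2,-1]  old=[-2,-2]  +wl: 3
  step 8. node 7  ⊔preds=[-3,0]  new=[-3,1]  old=⊥  +wl: 1,5
  step 9. node 0  ⊔preds=[-3,-1]  new=[-3,0]  old=[-3,-1]  +wl: 
  step 10. node 3  ⊔preds=[-2,-1]  new=[-3,-3]  stable
  step 11. node 1  ⊔preds=[-3,1]  new=[-3,1]  old=[-3,-1]  +wl: 0,6,7
  step 12. node 5  ⊔preds=[-3,1]  new=[-3,2]  stable
  step 13. node 0  ⊔preds=[-3,1]  new=[-3,2]  old=[-3,0]  +wl: 1,5
  step 14. node 6  ⊔preds=[-3,1]  new=[-2,-1]  stable
  step 15. node 7  ⊔preds=[-3,1]  new=[-3,2]  old=[-3,1]  +wl: 
  step 16. node 1  ⊔preds=[-3,2]  new=[-3,2]  old=[-3,1]  +wl: 0,6,7
  step 17. node 5  ⊔preds=[-3,2]  new=[-3,2]  stable
  step 18. node 0  ⊔preds=[-3,2]  new=[-3,3]  old=[-3,2]  +wl: 1,5
  step 19. node 6  ⊔preds=[-3,2]  new=[-2,-1]  stable
  step 20. node 7  ⊔preds=[-3,2]  new=[-3,3]  old=[-3,2]  +wl: 
  step 21. node 1  ⊔preds=[-3,3]  new=[-3,3]  old=[-3,2]  +wl: 0,6,7
  step 22. node 5  ⊔preds=[-3,3]  new=[-3,2]  stable
  step 23. node 0  ⊔preds=[-3,3]  new=[-3,3]  stable
  step 24. node 6  ⊔preds=[-3,3]  new=[-2,-1]  stable
  step 25. node 7  ⊔preds=[-3,3]  new=[-3,3]  stable

Least fixpoint reached:
  node 0: [-3,3]
  node 1: [-3,3]
  node 2: [-3,0]
  node 3: [-3,-3]
  node 4: [-2,-2]
  node 5: [-3,2]
  node 6: [-2,-1]
  node 7: [-3,3]

[-3,2]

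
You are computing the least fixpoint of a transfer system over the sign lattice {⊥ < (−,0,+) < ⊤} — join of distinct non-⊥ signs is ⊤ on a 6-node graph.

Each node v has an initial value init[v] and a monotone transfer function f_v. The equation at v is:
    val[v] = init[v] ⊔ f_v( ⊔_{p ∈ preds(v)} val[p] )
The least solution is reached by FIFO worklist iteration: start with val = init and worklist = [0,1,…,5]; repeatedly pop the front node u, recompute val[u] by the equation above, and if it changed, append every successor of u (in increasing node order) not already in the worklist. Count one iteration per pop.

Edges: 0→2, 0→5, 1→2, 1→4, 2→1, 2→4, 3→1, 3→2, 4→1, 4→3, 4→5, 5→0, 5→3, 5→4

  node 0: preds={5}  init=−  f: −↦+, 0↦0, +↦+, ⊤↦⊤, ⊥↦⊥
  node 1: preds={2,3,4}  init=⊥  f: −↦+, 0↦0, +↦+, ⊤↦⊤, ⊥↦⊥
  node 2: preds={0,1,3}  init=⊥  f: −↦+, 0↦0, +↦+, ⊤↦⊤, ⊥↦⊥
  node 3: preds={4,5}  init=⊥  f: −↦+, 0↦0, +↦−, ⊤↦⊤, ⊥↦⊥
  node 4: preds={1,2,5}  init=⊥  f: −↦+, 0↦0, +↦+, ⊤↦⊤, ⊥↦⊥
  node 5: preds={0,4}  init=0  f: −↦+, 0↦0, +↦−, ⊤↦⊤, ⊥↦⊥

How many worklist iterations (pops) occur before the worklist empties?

13

Trace (13 dequeues):
  [1] u=0 | in 0 | out ⊤ | prev − | push {}
  [2] u=1 | in ⊥ | out ⊥ | ==
  [3] u=2 | in ⊤ | out ⊤ | prev ⊥ | push {1}
  [4] u=3 | in 0 | out 0 | prev ⊥ | push {2}
  [5] u=4 | in ⊤ | out ⊤ | prev ⊥ | push {3}
  [6] u=5 | in ⊤ | out ⊤ | prev 0 | push {0,4}
  [7] u=1 | in ⊤ | out ⊤ | prev ⊥ | push {}
  [8] u=2 | in ⊤ | out ⊤ | ==
  [9] u=3 | in ⊤ | out ⊤ | prev 0 | push {1,2}
  [10] u=0 | in ⊤ | out ⊤ | ==
  [11] u=4 | in ⊤ | out ⊤ | ==
  [12] u=1 | in ⊤ | out ⊤ | ==
  [13] u=2 | in ⊤ | out ⊤ | ==

Converged values:
  [0] ⊤
  [1] ⊤
  [2] ⊤
  [3] ⊤
  [4] ⊤
  [5] ⊤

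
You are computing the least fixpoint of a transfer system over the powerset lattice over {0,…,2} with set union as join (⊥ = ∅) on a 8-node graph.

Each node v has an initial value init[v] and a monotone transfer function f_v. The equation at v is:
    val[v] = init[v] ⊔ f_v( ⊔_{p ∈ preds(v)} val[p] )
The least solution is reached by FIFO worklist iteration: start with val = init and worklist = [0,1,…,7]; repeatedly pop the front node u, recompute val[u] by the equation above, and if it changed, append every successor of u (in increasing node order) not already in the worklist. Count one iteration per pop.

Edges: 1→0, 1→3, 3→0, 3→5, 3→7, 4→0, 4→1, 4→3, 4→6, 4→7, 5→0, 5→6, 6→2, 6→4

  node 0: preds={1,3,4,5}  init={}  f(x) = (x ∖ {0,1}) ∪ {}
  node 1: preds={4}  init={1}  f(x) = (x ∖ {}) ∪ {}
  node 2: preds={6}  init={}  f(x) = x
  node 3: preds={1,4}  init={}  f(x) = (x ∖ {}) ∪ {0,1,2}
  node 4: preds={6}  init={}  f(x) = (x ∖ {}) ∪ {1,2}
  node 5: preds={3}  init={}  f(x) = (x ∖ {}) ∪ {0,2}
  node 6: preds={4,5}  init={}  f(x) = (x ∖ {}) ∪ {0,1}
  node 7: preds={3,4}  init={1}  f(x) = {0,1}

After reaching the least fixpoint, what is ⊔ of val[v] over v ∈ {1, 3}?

{0,1,2}

Trace (19 dequeues):
  [1] u=0 | in {1} | out {} | ==
  [2] u=1 | in {} | out {1} | ==
  [3] u=2 | in {} | out {} | ==
  [4] u=3 | in {1} | out {0,1,2} | prev {} | push {0}
  [5] u=4 | in {} | out {1,2} | prev {} | push {1,3}
  [6] u=5 | in {0,1,2} | out {0,1,2} | prev {} | push {}
  [7] u=6 | in {0,1,2} | out {0,1,2} | prev {} | push {2,4}
  [8] u=7 | in {0,1,2} | out {0,1} | prev {1} | push {}
  [9] u=0 | in {0,1,2} | out {2} | prev {} | push {}
  [10] u=1 | in {1,2} | out {1,2} | prev {1} | push {0}
  [11] u=3 | in {1,2} | out {0,1,2} | ==
  [12] u=2 | in {0,1,2} | out {0,1,2} | prev {} | push {}
  [13] u=4 | in {0,1,2} | out {0,1,2} | prev {1,2} | push {1,3,6,7}
  [14] u=0 | in {0,1,2} | out {2} | ==
  [15] u=1 | in {0,1,2} | out {0,1,2} | prev {1,2} | push {0}
  [16] u=3 | in {0,1,2} | out {0,1,2} | ==
  [17] u=6 | in {0,1,2} | out {0,1,2} | ==
  [18] u=7 | in {0,1,2} | out {0,1} | ==
  [19] u=0 | in {0,1,2} | out {2} | ==

Converged values:
  [0] {2}
  [1] {0,1,2}
  [2] {0,1,2}
  [3] {0,1,2}
  [4] {0,1,2}
  [5] {0,1,2}
  [6] {0,1,2}
  [7] {0,1}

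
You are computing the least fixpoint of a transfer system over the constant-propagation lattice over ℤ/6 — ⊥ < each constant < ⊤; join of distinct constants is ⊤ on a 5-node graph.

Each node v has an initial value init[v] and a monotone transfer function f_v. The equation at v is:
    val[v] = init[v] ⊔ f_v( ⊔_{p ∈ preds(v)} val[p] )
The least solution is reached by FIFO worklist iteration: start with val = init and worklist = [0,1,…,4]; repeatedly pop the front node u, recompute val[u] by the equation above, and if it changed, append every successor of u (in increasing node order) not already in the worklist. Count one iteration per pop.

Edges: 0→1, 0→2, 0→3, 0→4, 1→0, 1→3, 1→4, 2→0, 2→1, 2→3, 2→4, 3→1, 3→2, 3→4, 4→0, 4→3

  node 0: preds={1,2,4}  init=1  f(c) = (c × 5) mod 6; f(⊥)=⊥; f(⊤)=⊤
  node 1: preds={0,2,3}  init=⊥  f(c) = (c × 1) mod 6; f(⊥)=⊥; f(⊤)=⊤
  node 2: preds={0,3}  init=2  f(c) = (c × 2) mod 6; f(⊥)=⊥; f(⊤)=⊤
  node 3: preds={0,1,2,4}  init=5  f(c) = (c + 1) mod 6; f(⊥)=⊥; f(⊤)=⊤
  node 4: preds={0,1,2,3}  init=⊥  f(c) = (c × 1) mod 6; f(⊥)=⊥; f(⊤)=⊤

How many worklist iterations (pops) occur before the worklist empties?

9

Trace (9 dequeues):
  [1] u=0 | in 2 | out ⊤ | prev 1 | push {}
  [2] u=1 | in ⊤ | out ⊤ | prev ⊥ | push {0}
  [3] u=2 | in ⊤ | out ⊤ | prev 2 | push {1}
  [4] u=3 | in ⊤ | out ⊤ | prev 5 | push {2}
  [5] u=4 | in ⊤ | out ⊤ | prev ⊥ | push {3}
  [6] u=0 | in ⊤ | out ⊤ | ==
  [7] u=1 | in ⊤ | out ⊤ | ==
  [8] u=2 | in ⊤ | out ⊤ | ==
  [9] u=3 | in ⊤ | out ⊤ | ==

Converged values:
  [0] ⊤
  [1] ⊤
  [2] ⊤
  [3] ⊤
  [4] ⊤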